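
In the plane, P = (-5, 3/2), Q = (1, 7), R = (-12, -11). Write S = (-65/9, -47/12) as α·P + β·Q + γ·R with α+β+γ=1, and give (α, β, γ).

Signed area of the reference triangle: [PQR] = ½·((-5)·(7−(-11)) + 1·(-11−(3/2)) + (-12)·(3/2−7)) = ½·(-90 − 25/2 + 66) = -73/4.
[SQR] = ½·((-65/9)·(7−(-11)) + 1·(-11−(-47/12)) + (-12)·(-47/12−7)) = ½·(-130 − 85/12 + 131) = -73/24, so the P-coordinate is (-73/24)/(-73/4) = 1/6.
[PSR] = ½·((-5)·(-47/12−(-11)) + (-65/9)·(-11−(3/2)) + (-12)·(3/2−(-47/12))) = ½·(-425/12 + 1625/18 − 65) = -365/72, so the Q-coordinate is 5/18.
[PQS] = ½·((-5)·(7−(-47/12)) + 1·(-47/12−(3/2)) + (-65/9)·(3/2−7)) = ½·(-655/12 − 65/12 + 715/18) = -365/36, so the R-coordinate is 5/9.
Check: 1/6 + 5/18 + 5/9 = 1.

(1/6, 5/18, 5/9)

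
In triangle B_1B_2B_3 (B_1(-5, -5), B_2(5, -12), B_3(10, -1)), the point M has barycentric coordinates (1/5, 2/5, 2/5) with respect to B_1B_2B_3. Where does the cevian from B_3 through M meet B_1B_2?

Line B_3M meets B_1B_2 where the B_3-coordinate vanishes; zeroing M's B_3-weight and renormalizing leaves B_1, B_2-weights 1/5 : 2/5 → (1/3, 2/3).
So N = (1/3)·B_1 + (2/3)·B_2 = (5/3, -29/3).

(5/3, -29/3)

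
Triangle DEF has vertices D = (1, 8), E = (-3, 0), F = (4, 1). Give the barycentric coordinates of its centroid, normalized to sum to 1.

(1/3, 1/3, 1/3)

The centroid is the average of the vertices, so each weight is 1/3.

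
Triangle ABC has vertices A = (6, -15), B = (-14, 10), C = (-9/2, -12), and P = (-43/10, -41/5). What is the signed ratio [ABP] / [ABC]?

3/5

[ABC] = ½·(6·(10−(-12)) + (-14)·(-12−(-15)) + (-9/2)·(-15−10)) = ½·(132 − 42 + 225/2) = 405/4.
[ABP] = ½·(6·(10−(-41/5)) + (-14)·(-41/5−(-15)) + (-43/10)·(-15−10)) = ½·(546/5 − 476/5 + 215/2) = 243/4, so the ratio is (243/4)/(405/4) = 3/5.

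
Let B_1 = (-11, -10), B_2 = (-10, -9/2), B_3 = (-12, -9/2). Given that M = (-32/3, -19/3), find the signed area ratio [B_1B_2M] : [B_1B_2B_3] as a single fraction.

1/6

[B_1B_2B_3] = ½·((-11)·(-9/2−(-9/2)) + (-10)·(-9/2−(-10)) + (-12)·(-10−(-9/2))) = ½·(0 − 55 + 66) = 11/2.
[B_1B_2M] = ½·((-11)·(-9/2−(-19/3)) + (-10)·(-19/3−(-10)) + (-32/3)·(-10−(-9/2))) = ½·(-121/6 − 110/3 + 176/3) = 11/12, so the ratio is (11/12)/(11/2) = 1/6.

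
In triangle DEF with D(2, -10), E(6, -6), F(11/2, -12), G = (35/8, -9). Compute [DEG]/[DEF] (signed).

1/4

[DEF] = ½·(2·(-6−(-12)) + 6·(-12−(-10)) + (11/2)·(-10−(-6))) = ½·(12 − 12 − 22) = -11.
[DEG] = ½·(2·(-6−(-9)) + 6·(-9−(-10)) + (35/8)·(-10−(-6))) = ½·(6 + 6 − 35/2) = -11/4, so the ratio is (-11/4)/(-11) = 1/4.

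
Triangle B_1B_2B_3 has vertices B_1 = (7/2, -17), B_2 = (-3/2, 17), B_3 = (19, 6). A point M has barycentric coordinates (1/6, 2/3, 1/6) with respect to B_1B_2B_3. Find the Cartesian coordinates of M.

(11/4, 19/2)

M = (1/6)·B_1 + (2/3)·B_2 + (1/6)·B_3.
x-coordinate: (1/6)·(7/2) + (2/3)·(-3/2) + (1/6)·19 = 11/4.
y-coordinate: (1/6)·(-17) + (2/3)·17 + (1/6)·6 = 19/2.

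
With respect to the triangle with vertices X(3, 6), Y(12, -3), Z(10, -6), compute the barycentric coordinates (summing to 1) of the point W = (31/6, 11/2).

(5/6, 1/2, -1/3)

Signed area of the reference triangle: [XYZ] = ½·(3·(-3−(-6)) + 12·(-6−6) + 10·(6−(-3))) = ½·(9 − 144 + 90) = -45/2.
[WYZ] = ½·((31/6)·(-3−(-6)) + 12·(-6−(11/2)) + 10·(11/2−(-3))) = ½·(31/2 − 138 + 85) = -75/4, so the X-coordinate is (-75/4)/(-45/2) = 5/6.
[XWZ] = ½·(3·(11/2−(-6)) + (31/6)·(-6−6) + 10·(6−(11/2))) = ½·(69/2 − 62 + 5) = -45/4, so the Y-coordinate is 1/2.
[XYW] = ½·(3·(-3−(11/2)) + 12·(11/2−6) + (31/6)·(6−(-3))) = ½·(-51/2 − 6 + 93/2) = 15/2, so the Z-coordinate is -1/3.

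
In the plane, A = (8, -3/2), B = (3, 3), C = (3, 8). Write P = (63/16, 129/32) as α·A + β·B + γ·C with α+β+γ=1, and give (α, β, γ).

(3/16, 7/16, 3/8)

Signed area of the reference triangle: [ABC] = ½·(8·(3−8) + 3·(8−(-3/2)) + 3·(-3/2−3)) = ½·(-40 + 57/2 − 27/2) = -25/2.
[PBC] = ½·((63/16)·(3−8) + 3·(8−(129/32)) + 3·(129/32−3)) = ½·(-315/16 + 381/32 + 99/32) = -75/32, so the A-coordinate is (-75/32)/(-25/2) = 3/16.
[APC] = ½·(8·(129/32−8) + (63/16)·(8−(-3/2)) + 3·(-3/2−(129/32))) = ½·(-127/4 + 1197/32 − 531/32) = -175/32, so the B-coordinate is 7/16.
[ABP] = ½·(8·(3−(129/32)) + 3·(129/32−(-3/2)) + (63/16)·(-3/2−3)) = ½·(-33/4 + 531/32 − 567/32) = -75/16, so the C-coordinate is 3/8.
Check: 3/16 + 7/16 + 3/8 = 1.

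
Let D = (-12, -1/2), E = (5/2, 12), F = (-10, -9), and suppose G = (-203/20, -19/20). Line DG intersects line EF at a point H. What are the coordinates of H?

Barycentric coordinates of G with respect to DEF: (7/10, 1/10, 1/5).
On side EF the D-coordinate is zero; dropping G's D-weight 7/10 and renormalizing the remaining 1/10 : 1/5 gives weights 1/3, 2/3 on E, F.
H = (1/3)·(5/2, 12) + (2/3)·(-10, -9) = (-35/6, -2).

(-35/6, -2)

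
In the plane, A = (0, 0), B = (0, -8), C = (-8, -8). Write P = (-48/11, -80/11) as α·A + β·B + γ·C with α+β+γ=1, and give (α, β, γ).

(1/11, 4/11, 6/11)

Signed area of the reference triangle: [ABC] = ½·(0·(-8−(-8)) + 0·(-8−0) + (-8)·(0−(-8))) = ½·(0 + 0 − 64) = -32.
[PBC] = ½·((-48/11)·(-8−(-8)) + 0·(-8−(-80/11)) + (-8)·(-80/11−(-8))) = ½·(0 + 0 − 64/11) = -32/11, so the A-coordinate is (-32/11)/(-32) = 1/11.
[APC] = ½·(0·(-80/11−(-8)) + (-48/11)·(-8−0) + (-8)·(0−(-80/11))) = ½·(0 + 384/11 − 640/11) = -128/11, so the B-coordinate is 4/11.
[ABP] = ½·(0·(-8−(-80/11)) + 0·(-80/11−0) + (-48/11)·(0−(-8))) = ½·(0 + 0 − 384/11) = -192/11, so the C-coordinate is 6/11.
Check: 1/11 + 4/11 + 6/11 = 1.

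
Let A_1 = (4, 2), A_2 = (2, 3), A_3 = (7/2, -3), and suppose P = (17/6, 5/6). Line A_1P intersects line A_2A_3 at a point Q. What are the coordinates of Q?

(13/5, 3/5)

Barycentric coordinates of P with respect to A_1A_2A_3: (1/6, 1/2, 1/3).
On side A_2A_3 the A_1-coordinate is zero; dropping P's A_1-weight 1/6 and renormalizing the remaining 1/2 : 1/3 gives weights 3/5, 2/5 on A_2, A_3.
Q = (3/5)·(2, 3) + (2/5)·(7/2, -3) = (13/5, 3/5).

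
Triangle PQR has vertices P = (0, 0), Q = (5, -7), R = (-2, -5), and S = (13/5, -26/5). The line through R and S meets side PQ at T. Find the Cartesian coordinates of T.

(15/4, -21/4)

Barycentric coordinates of S with respect to PQR: (1/5, 3/5, 1/5).
On side PQ the R-coordinate is zero; dropping S's R-weight 1/5 and renormalizing the remaining 1/5 : 3/5 gives weights 1/4, 3/4 on P, Q.
T = (1/4)·(0, 0) + (3/4)·(5, -7) = (15/4, -21/4).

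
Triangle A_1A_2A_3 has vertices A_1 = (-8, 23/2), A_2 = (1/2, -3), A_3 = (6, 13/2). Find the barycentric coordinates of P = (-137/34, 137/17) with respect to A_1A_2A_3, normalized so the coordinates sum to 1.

(11/17, 3/17, 3/17)

Signed area of the reference triangle: [A_1A_2A_3] = ½·((-8)·(-3−(13/2)) + (1/2)·(13/2−(23/2)) + 6·(23/2−(-3))) = ½·(76 − 5/2 + 87) = 321/4.
[PA_2A_3] = ½·((-137/34)·(-3−(13/2)) + (1/2)·(13/2−(137/17)) + 6·(137/17−(-3))) = ½·(2603/68 − 53/68 + 1128/17) = 3531/68, so the A_1-coordinate is (3531/68)/(321/4) = 11/17.
[A_1PA_3] = ½·((-8)·(137/17−(13/2)) + (-137/34)·(13/2−(23/2)) + 6·(23/2−(137/17))) = ½·(-212/17 + 685/34 + 351/17) = 963/68, so the A_2-coordinate is 3/17.
[A_1A_2P] = ½·((-8)·(-3−(137/17)) + (1/2)·(137/17−(23/2)) + (-137/34)·(23/2−(-3))) = ½·(1504/17 − 117/68 − 3973/68) = 963/68, so the A_3-coordinate is 3/17.
Check: 11/17 + 3/17 + 3/17 = 1.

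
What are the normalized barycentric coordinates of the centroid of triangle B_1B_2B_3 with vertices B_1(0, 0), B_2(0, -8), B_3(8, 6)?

The centroid is the average of the vertices, so each weight is 1/3.

(1/3, 1/3, 1/3)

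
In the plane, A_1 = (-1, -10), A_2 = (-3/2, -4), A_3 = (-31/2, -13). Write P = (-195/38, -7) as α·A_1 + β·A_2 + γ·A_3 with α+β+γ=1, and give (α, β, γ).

(2/19, 12/19, 5/19)

Signed area of the reference triangle: [A_1A_2A_3] = ½·((-1)·(-4−(-13)) + (-3/2)·(-13−(-10)) + (-31/2)·(-10−(-4))) = ½·(-9 + 9/2 + 93) = 177/4.
[PA_2A_3] = ½·((-195/38)·(-4−(-13)) + (-3/2)·(-13−(-7)) + (-31/2)·(-7−(-4))) = ½·(-1755/38 + 9 + 93/2) = 177/38, so the A_1-coordinate is (177/38)/(177/4) = 2/19.
[A_1PA_3] = ½·((-1)·(-7−(-13)) + (-195/38)·(-13−(-10)) + (-31/2)·(-10−(-7))) = ½·(-6 + 585/38 + 93/2) = 531/19, so the A_2-coordinate is 12/19.
[A_1A_2P] = ½·((-1)·(-4−(-7)) + (-3/2)·(-7−(-10)) + (-195/38)·(-10−(-4))) = ½·(-3 − 9/2 + 585/19) = 885/76, so the A_3-coordinate is 5/19.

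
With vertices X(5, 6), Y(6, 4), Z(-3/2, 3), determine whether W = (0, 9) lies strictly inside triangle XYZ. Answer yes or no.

Barycentric coordinates of W: (87/32, -69/32, 7/16).
The three coordinates are positive, negative, positive; a point is interior exactly when all three are positive.

no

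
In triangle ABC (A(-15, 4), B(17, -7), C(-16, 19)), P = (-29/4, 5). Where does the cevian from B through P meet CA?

(-46/3, 9)

Barycentric coordinates of P with respect to ABC: (1/2, 1/4, 1/4).
On side CA the B-coordinate is zero; dropping P's B-weight 1/4 and renormalizing the remaining 1/4 : 1/2 gives weights 1/3, 2/3 on C, A.
Q = (1/3)·(-16, 19) + (2/3)·(-15, 4) = (-46/3, 9).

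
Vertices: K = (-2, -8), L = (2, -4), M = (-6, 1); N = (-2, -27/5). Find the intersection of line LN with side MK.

(-3, -23/4)

Barycentric coordinates of N with respect to KLM: (3/5, 1/5, 1/5).
On side MK the L-coordinate is zero; dropping N's L-weight 1/5 and renormalizing the remaining 1/5 : 3/5 gives weights 1/4, 3/4 on M, K.
J = (1/4)·(-6, 1) + (3/4)·(-2, -8) = (-3, -23/4).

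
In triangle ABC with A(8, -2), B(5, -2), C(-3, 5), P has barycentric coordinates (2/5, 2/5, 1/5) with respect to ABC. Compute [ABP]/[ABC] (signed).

1/5

The signed ratio [ABP]/[ABC] equals the barycentric coordinate of P at vertex C, which is 1/5.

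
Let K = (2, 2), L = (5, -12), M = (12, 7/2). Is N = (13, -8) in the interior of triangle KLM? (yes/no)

Barycentric coordinates of N: (-192/289, 233/289, 248/289).
The three coordinates are negative, positive, positive; a point is interior exactly when all three are positive.

no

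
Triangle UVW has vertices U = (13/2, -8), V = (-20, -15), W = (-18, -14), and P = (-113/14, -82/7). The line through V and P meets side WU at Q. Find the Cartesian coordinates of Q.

Barycentric coordinates of P with respect to UVW: (3/7, 2/7, 2/7).
On side WU the V-coordinate is zero; dropping P's V-weight 2/7 and renormalizing the remaining 2/7 : 3/7 gives weights 2/5, 3/5 on W, U.
Q = (2/5)·(-18, -14) + (3/5)·(13/2, -8) = (-33/10, -52/5).

(-33/10, -52/5)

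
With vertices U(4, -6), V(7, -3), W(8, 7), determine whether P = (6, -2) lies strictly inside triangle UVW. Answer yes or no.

yes

Barycentric coordinates of P: (11/27, 10/27, 2/9).
The three coordinates are positive, positive, positive; a point is interior exactly when all three are positive.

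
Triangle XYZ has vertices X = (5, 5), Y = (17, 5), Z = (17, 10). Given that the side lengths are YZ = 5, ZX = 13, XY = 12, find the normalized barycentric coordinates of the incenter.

(1/6, 13/30, 2/5)

The incenter has barycentric coordinates proportional to the opposite side lengths: (5 : 13 : 12).
Normalizing by 5+13+12 = 30 gives (1/6, 13/30, 2/5).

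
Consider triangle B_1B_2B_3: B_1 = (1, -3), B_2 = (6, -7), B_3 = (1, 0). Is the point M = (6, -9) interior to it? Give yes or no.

Barycentric coordinates of M: (2/3, 1, -2/3).
The three coordinates are positive, positive, negative; a point is interior exactly when all three are positive.

no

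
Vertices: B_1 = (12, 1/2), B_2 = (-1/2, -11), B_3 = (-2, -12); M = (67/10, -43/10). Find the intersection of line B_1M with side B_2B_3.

Barycentric coordinates of M with respect to B_1B_2B_3: (3/5, 1/5, 1/5).
On side B_2B_3 the B_1-coordinate is zero; dropping M's B_1-weight 3/5 and renormalizing the remaining 1/5 : 1/5 gives weights 1/2, 1/2 on B_2, B_3.
N = (1/2)·(-1/2, -11) + (1/2)·(-2, -12) = (-5/4, -23/2).

(-5/4, -23/2)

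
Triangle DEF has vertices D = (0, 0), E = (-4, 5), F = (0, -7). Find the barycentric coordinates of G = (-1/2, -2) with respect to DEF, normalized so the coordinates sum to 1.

Signed area of the reference triangle: [DEF] = ½·(0·(5−(-7)) + (-4)·(-7−0) + 0·(0−5)) = ½·(0 + 28 + 0) = 14.
[GEF] = ½·((-1/2)·(5−(-7)) + (-4)·(-7−(-2)) + 0·(-2−5)) = ½·(-6 + 20 + 0) = 7, so the D-coordinate is 7/14 = 1/2.
[DGF] = ½·(0·(-2−(-7)) + (-1/2)·(-7−0) + 0·(0−(-2))) = ½·(0 + 7/2 + 0) = 7/4, so the E-coordinate is 1/8.
[DEG] = ½·(0·(5−(-2)) + (-4)·(-2−0) + (-1/2)·(0−5)) = ½·(0 + 8 + 5/2) = 21/4, so the F-coordinate is 3/8.
Check: 1/2 + 1/8 + 3/8 = 1.

(1/2, 1/8, 3/8)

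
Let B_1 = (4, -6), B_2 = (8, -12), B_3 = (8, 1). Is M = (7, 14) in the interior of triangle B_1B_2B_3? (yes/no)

Barycentric coordinates of M: (1/4, -59/52, 49/26).
The three coordinates are positive, negative, positive; a point is interior exactly when all three are positive.

no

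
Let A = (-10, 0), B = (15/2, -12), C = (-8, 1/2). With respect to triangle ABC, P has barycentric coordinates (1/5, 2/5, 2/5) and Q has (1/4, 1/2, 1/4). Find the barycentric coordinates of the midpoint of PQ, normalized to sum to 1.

Since both coordinate triples sum to 1, the midpoint's barycentrics are the componentwise average.
(1/5+1/4)/2 = 9/40; similarly 9/20 and 13/40.

(9/40, 9/20, 13/40)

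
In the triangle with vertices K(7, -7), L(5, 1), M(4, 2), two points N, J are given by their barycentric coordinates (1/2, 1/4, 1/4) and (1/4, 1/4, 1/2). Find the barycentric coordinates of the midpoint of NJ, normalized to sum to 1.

(3/8, 1/4, 3/8)

Since both coordinate triples sum to 1, the midpoint's barycentrics are the componentwise average.
(1/2+1/4)/2 = 3/8; similarly 1/4 and 3/8.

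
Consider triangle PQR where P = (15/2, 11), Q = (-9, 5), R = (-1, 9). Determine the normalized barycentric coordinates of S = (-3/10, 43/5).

Signed area of the reference triangle: [PQR] = ½·((15/2)·(5−9) + (-9)·(9−11) + (-1)·(11−5)) = ½·(-30 + 18 − 6) = -9.
[SQR] = ½·((-3/10)·(5−9) + (-9)·(9−(43/5)) + (-1)·(43/5−5)) = ½·(6/5 − 18/5 − 18/5) = -3, so the P-coordinate is (-3)/(-9) = 1/3.
[PSR] = ½·((15/2)·(43/5−9) + (-3/10)·(9−11) + (-1)·(11−(43/5))) = ½·(-3 + 3/5 − 12/5) = -12/5, so the Q-coordinate is 4/15.
[PQS] = ½·((15/2)·(5−(43/5)) + (-9)·(43/5−11) + (-3/10)·(11−5)) = ½·(-27 + 108/5 − 9/5) = -18/5, so the R-coordinate is 2/5.
Check: 1/3 + 4/15 + 2/5 = 1.

(1/3, 4/15, 2/5)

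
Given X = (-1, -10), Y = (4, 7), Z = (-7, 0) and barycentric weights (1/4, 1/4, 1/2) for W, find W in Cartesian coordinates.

(-11/4, -3/4)

W = (1/4)·X + (1/4)·Y + (1/2)·Z.
x-coordinate: (1/4)·(-1) + (1/4)·4 + (1/2)·(-7) = -11/4.
y-coordinate: (1/4)·(-10) + (1/4)·7 + (1/2)·0 = -3/4.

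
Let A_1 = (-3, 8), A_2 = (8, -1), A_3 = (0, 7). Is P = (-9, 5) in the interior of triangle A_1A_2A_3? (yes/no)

Barycentric coordinates of P: (11/2, 15/16, -87/16).
The three coordinates are positive, positive, negative; a point is interior exactly when all three are positive.

no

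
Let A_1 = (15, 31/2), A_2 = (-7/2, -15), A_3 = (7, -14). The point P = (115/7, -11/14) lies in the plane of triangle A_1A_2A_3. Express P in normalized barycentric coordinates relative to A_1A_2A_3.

(3/7, -4/7, 8/7)

Signed area of the reference triangle: [A_1A_2A_3] = ½·(15·(-15−(-14)) + (-7/2)·(-14−(31/2)) + 7·(31/2−(-15))) = ½·(-15 + 413/4 + 427/2) = 1207/8.
[PA_2A_3] = ½·((115/7)·(-15−(-14)) + (-7/2)·(-14−(-11/14)) + 7·(-11/14−(-15))) = ½·(-115/7 + 185/4 + 199/2) = 3621/56, so the A_1-coordinate is (3621/56)/(1207/8) = 3/7.
[A_1PA_3] = ½·(15·(-11/14−(-14)) + (115/7)·(-14−(31/2)) + 7·(31/2−(-11/14))) = ½·(2775/14 − 6785/14 + 114) = -1207/14, so the A_2-coordinate is -4/7.
[A_1A_2P] = ½·(15·(-15−(-11/14)) + (-7/2)·(-11/14−(31/2)) + (115/7)·(31/2−(-15))) = ½·(-2985/14 + 57 + 7015/14) = 1207/7, so the A_3-coordinate is 8/7.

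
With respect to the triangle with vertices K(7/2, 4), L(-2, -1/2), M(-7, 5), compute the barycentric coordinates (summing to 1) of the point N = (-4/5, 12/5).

Signed area of the reference triangle: [KLM] = ½·((7/2)·(-1/2−5) + (-2)·(5−4) + (-7)·(4−(-1/2))) = ½·(-77/4 − 2 − 63/2) = -211/8.
[NLM] = ½·((-4/5)·(-1/2−5) + (-2)·(5−(12/5)) + (-7)·(12/5−(-1/2))) = ½·(22/5 − 26/5 − 203/10) = -211/20, so the K-coordinate is (-211/20)/(-211/8) = 2/5.
[KNM] = ½·((7/2)·(12/5−5) + (-4/5)·(5−4) + (-7)·(4−(12/5))) = ½·(-91/10 − 4/5 − 56/5) = -211/20, so the L-coordinate is 2/5.
[KLN] = ½·((7/2)·(-1/2−(12/5)) + (-2)·(12/5−4) + (-4/5)·(4−(-1/2))) = ½·(-203/20 + 16/5 − 18/5) = -211/40, so the M-coordinate is 1/5.
Check: 2/5 + 2/5 + 1/5 = 1.

(2/5, 2/5, 1/5)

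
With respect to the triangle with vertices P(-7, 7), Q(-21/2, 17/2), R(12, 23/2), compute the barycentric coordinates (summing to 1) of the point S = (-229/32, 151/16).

Signed area of the reference triangle: [PQR] = ½·((-7)·(17/2−(23/2)) + (-21/2)·(23/2−7) + 12·(7−(17/2))) = ½·(21 − 189/4 − 18) = -177/8.
[SQR] = ½·((-229/32)·(17/2−(23/2)) + (-21/2)·(23/2−(151/16)) + 12·(151/16−(17/2))) = ½·(687/32 − 693/32 + 45/4) = 177/32, so the P-coordinate is (177/32)/(-177/8) = -1/4.
[PSR] = ½·((-7)·(151/16−(23/2)) + (-229/32)·(23/2−7) + 12·(7−(151/16))) = ½·(231/16 − 2061/64 − 117/4) = -3009/128, so the Q-coordinate is 17/16.
[PQS] = ½·((-7)·(17/2−(151/16)) + (-21/2)·(151/16−7) + (-229/32)·(7−(17/2))) = ½·(105/16 − 819/32 + 687/64) = -531/128, so the R-coordinate is 3/16.
Check: -1/4 + 17/16 + 3/16 = 1.

(-1/4, 17/16, 3/16)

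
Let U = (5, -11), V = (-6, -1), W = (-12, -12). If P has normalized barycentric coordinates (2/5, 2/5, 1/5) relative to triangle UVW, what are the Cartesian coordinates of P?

(-14/5, -36/5)

P = (2/5)·U + (2/5)·V + (1/5)·W.
x-coordinate: (2/5)·5 + (2/5)·(-6) + (1/5)·(-12) = -14/5.
y-coordinate: (2/5)·(-11) + (2/5)·(-1) + (1/5)·(-12) = -36/5.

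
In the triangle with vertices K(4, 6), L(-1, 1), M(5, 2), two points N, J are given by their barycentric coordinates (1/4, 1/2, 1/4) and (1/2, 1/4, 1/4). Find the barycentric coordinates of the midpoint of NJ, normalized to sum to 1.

Since both coordinate triples sum to 1, the midpoint's barycentrics are the componentwise average.
(1/4+1/2)/2 = 3/8; similarly 3/8 and 1/4.

(3/8, 3/8, 1/4)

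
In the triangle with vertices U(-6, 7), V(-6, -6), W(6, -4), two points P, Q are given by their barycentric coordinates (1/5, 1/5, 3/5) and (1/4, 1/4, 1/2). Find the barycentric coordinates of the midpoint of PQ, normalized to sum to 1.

(9/40, 9/40, 11/20)

Since both coordinate triples sum to 1, the midpoint's barycentrics are the componentwise average.
(1/5+1/4)/2 = 9/40; similarly 9/40 and 11/20.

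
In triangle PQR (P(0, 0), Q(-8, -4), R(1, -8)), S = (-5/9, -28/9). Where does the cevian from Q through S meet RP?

Barycentric coordinates of S with respect to PQR: (5/9, 1/9, 1/3).
On side RP the Q-coordinate is zero; dropping S's Q-weight 1/9 and renormalizing the remaining 1/3 : 5/9 gives weights 3/8, 5/8 on R, P.
T = (3/8)·(1, -8) + (5/8)·(0, 0) = (3/8, -3).

(3/8, -3)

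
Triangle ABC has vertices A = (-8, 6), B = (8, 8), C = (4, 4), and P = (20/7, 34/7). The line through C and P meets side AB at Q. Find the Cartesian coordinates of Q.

Barycentric coordinates of P with respect to ABC: (1/7, 1/7, 5/7).
On side AB the C-coordinate is zero; dropping P's C-weight 5/7 and renormalizing the remaining 1/7 : 1/7 gives weights 1/2, 1/2 on A, B.
Q = (1/2)·(-8, 6) + (1/2)·(8, 8) = (0, 7).

(0, 7)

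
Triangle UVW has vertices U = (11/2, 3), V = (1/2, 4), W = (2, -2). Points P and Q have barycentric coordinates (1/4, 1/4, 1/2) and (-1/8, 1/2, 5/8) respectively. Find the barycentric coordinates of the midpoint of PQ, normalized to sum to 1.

(1/16, 3/8, 9/16)

Since both coordinate triples sum to 1, the midpoint's barycentrics are the componentwise average.
(1/4+-1/8)/2 = 1/16; similarly 3/8 and 9/16.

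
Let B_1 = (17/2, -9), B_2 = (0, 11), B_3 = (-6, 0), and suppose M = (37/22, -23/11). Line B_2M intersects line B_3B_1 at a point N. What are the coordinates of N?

(37/18, -5)

Barycentric coordinates of M with respect to B_1B_2B_3: (5/11, 2/11, 4/11).
On side B_3B_1 the B_2-coordinate is zero; dropping M's B_2-weight 2/11 and renormalizing the remaining 4/11 : 5/11 gives weights 4/9, 5/9 on B_3, B_1.
N = (4/9)·(-6, 0) + (5/9)·(17/2, -9) = (37/18, -5).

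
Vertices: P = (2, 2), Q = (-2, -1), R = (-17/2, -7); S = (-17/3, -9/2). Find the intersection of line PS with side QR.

Barycentric coordinates of S with respect to PQR: (1/6, 1/6, 2/3).
On side QR the P-coordinate is zero; dropping S's P-weight 1/6 and renormalizing the remaining 1/6 : 2/3 gives weights 1/5, 4/5 on Q, R.
T = (1/5)·(-2, -1) + (4/5)·(-17/2, -7) = (-36/5, -29/5).

(-36/5, -29/5)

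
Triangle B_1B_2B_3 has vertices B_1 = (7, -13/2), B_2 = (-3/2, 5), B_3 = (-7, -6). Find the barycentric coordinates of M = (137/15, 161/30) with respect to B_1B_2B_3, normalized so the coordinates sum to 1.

(11/15, 16/15, -4/5)

Signed area of the reference triangle: [B_1B_2B_3] = ½·(7·(5−(-6)) + (-3/2)·(-6−(-13/2)) + (-7)·(-13/2−5)) = ½·(77 − 3/4 + 161/2) = 627/8.
[MB_2B_3] = ½·((137/15)·(5−(-6)) + (-3/2)·(-6−(161/30)) + (-7)·(161/30−5)) = ½·(1507/15 + 341/20 − 77/30) = 2299/40, so the B_1-coordinate is (2299/40)/(627/8) = 11/15.
[B_1MB_3] = ½·(7·(161/30−(-6)) + (137/15)·(-6−(-13/2)) + (-7)·(-13/2−(161/30))) = ½·(2387/30 + 137/30 + 1246/15) = 418/5, so the B_2-coordinate is 16/15.
[B_1B_2M] = ½·(7·(5−(161/30)) + (-3/2)·(161/30−(-13/2)) + (137/15)·(-13/2−5)) = ½·(-77/30 − 89/5 − 3151/30) = -627/10, so the B_3-coordinate is -4/5.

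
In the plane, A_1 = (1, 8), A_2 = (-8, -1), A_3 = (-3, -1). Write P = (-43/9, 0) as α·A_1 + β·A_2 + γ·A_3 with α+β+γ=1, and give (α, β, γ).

Signed area of the reference triangle: [A_1A_2A_3] = ½·(1·(-1−(-1)) + (-8)·(-1−8) + (-3)·(8−(-1))) = ½·(0 + 72 − 27) = 45/2.
[PA_2A_3] = ½·((-43/9)·(-1−(-1)) + (-8)·(-1−0) + (-3)·(0−(-1))) = ½·(0 + 8 − 3) = 5/2, so the A_1-coordinate is (5/2)/(45/2) = 1/9.
[A_1PA_3] = ½·(1·(0−(-1)) + (-43/9)·(-1−8) + (-3)·(8−0)) = ½·(1 + 43 − 24) = 10, so the A_2-coordinate is 4/9.
[A_1A_2P] = ½·(1·(-1−0) + (-8)·(0−8) + (-43/9)·(8−(-1))) = ½·(-1 + 64 − 43) = 10, so the A_3-coordinate is 4/9.
Check: 1/9 + 4/9 + 4/9 = 1.

(1/9, 4/9, 4/9)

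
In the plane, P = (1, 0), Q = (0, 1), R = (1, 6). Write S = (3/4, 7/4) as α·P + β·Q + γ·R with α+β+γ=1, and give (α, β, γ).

(1/2, 1/4, 1/4)

Signed area of the reference triangle: [PQR] = ½·(1·(1−6) + 0·(6−0) + 1·(0−1)) = ½·(-5 + 0 − 1) = -3.
[SQR] = ½·((3/4)·(1−6) + 0·(6−(7/4)) + 1·(7/4−1)) = ½·(-15/4 + 0 + 3/4) = -3/2, so the P-coordinate is (-3/2)/(-3) = 1/2.
[PSR] = ½·(1·(7/4−6) + (3/4)·(6−0) + 1·(0−(7/4))) = ½·(-17/4 + 9/2 − 7/4) = -3/4, so the Q-coordinate is 1/4.
[PQS] = ½·(1·(1−(7/4)) + 0·(7/4−0) + (3/4)·(0−1)) = ½·(-3/4 + 0 − 3/4) = -3/4, so the R-coordinate is 1/4.
Check: 1/2 + 1/4 + 1/4 = 1.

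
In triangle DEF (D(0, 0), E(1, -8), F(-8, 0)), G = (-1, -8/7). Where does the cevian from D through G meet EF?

Barycentric coordinates of G with respect to DEF: (5/7, 1/7, 1/7).
On side EF the D-coordinate is zero; dropping G's D-weight 5/7 and renormalizing the remaining 1/7 : 1/7 gives weights 1/2, 1/2 on E, F.
H = (1/2)·(1, -8) + (1/2)·(-8, 0) = (-7/2, -4).

(-7/2, -4)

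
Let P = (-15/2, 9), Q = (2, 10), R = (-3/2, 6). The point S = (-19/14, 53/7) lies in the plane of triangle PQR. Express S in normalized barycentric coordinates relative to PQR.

Signed area of the reference triangle: [PQR] = ½·((-15/2)·(10−6) + 2·(6−9) + (-3/2)·(9−10)) = ½·(-30 − 6 + 3/2) = -69/4.
[SQR] = ½·((-19/14)·(10−6) + 2·(6−(53/7)) + (-3/2)·(53/7−10)) = ½·(-38/7 − 22/7 + 51/14) = -69/28, so the P-coordinate is (-69/28)/(-69/4) = 1/7.
[PSR] = ½·((-15/2)·(53/7−6) + (-19/14)·(6−9) + (-3/2)·(9−(53/7))) = ½·(-165/14 + 57/14 − 15/7) = -69/14, so the Q-coordinate is 2/7.
[PQS] = ½·((-15/2)·(10−(53/7)) + 2·(53/7−9) + (-19/14)·(9−10)) = ½·(-255/14 − 20/7 + 19/14) = -69/7, so the R-coordinate is 4/7.
Check: 1/7 + 2/7 + 4/7 = 1.

(1/7, 2/7, 4/7)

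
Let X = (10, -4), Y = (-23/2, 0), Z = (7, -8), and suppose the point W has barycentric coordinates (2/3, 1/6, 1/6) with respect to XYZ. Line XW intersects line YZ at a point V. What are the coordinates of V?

Line XW meets YZ where the X-coordinate vanishes; zeroing W's X-weight and renormalizing leaves Y, Z-weights 1/6 : 1/6 → (1/2, 1/2).
So V = (1/2)·Y + (1/2)·Z = (-9/4, -4).

(-9/4, -4)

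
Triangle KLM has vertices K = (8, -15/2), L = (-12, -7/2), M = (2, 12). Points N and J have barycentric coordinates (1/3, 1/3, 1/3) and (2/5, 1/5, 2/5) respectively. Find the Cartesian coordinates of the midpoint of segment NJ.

Barycentric coordinates of the midpoint are the average: (11/30, 4/15, 11/30).
Converting: (11/30)·K + (4/15)·L + (11/30)·M = (7/15, 43/60).

(7/15, 43/60)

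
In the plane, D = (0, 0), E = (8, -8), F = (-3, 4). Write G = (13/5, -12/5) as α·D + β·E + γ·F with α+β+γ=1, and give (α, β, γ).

Signed area of the reference triangle: [DEF] = ½·(0·(-8−4) + 8·(4−0) + (-3)·(0−(-8))) = ½·(0 + 32 − 24) = 4.
[GEF] = ½·((13/5)·(-8−4) + 8·(4−(-12/5)) + (-3)·(-12/5−(-8))) = ½·(-156/5 + 256/5 − 84/5) = 8/5, so the D-coordinate is (8/5)/4 = 2/5.
[DGF] = ½·(0·(-12/5−4) + (13/5)·(4−0) + (-3)·(0−(-12/5))) = ½·(0 + 52/5 − 36/5) = 8/5, so the E-coordinate is 2/5.
[DEG] = ½·(0·(-8−(-12/5)) + 8·(-12/5−0) + (13/5)·(0−(-8))) = ½·(0 − 96/5 + 104/5) = 4/5, so the F-coordinate is 1/5.
Check: 2/5 + 2/5 + 1/5 = 1.

(2/5, 2/5, 1/5)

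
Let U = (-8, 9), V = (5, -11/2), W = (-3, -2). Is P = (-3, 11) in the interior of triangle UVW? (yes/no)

Barycentric coordinates of P: (208/141, 130/141, -197/141).
The three coordinates are positive, positive, negative; a point is interior exactly when all three are positive.

no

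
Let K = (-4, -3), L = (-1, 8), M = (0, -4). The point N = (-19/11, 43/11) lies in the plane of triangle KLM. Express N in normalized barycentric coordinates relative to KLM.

(3/11, 7/11, 1/11)

Signed area of the reference triangle: [KLM] = ½·((-4)·(8−(-4)) + (-1)·(-4−(-3)) + 0·(-3−8)) = ½·(-48 + 1 + 0) = -47/2.
[NLM] = ½·((-19/11)·(8−(-4)) + (-1)·(-4−(43/11)) + 0·(43/11−8)) = ½·(-228/11 + 87/11 + 0) = -141/22, so the K-coordinate is (-141/22)/(-47/2) = 3/11.
[KNM] = ½·((-4)·(43/11−(-4)) + (-19/11)·(-4−(-3)) + 0·(-3−(43/11))) = ½·(-348/11 + 19/11 + 0) = -329/22, so the L-coordinate is 7/11.
[KLN] = ½·((-4)·(8−(43/11)) + (-1)·(43/11−(-3)) + (-19/11)·(-3−8)) = ½·(-180/11 − 76/11 + 19) = -47/22, so the M-coordinate is 1/11.
Check: 3/11 + 7/11 + 1/11 = 1.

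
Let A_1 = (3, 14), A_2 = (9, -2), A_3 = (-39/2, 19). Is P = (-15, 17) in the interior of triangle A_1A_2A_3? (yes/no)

Barycentric coordinates of P: (5/44, 3/44, 9/11).
The three coordinates are positive, positive, positive; a point is interior exactly when all three are positive.

yes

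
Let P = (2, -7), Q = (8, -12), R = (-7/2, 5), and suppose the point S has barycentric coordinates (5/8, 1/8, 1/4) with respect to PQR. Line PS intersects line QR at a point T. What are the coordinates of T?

(1/3, -2/3)

Line PS meets QR where the P-coordinate vanishes; zeroing S's P-weight and renormalizing leaves Q, R-weights 1/8 : 1/4 → (1/3, 2/3).
So T = (1/3)·Q + (2/3)·R = (1/3, -2/3).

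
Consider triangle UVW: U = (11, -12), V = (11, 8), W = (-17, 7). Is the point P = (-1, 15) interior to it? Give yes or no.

Barycentric coordinates of P: (-13/35, 33/35, 3/7).
The three coordinates are negative, positive, positive; a point is interior exactly when all three are positive.

no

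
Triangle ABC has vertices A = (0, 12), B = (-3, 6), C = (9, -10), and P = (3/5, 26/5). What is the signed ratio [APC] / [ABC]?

2/5

[ABC] = ½·(0·(6−(-10)) + (-3)·(-10−12) + 9·(12−6)) = ½·(0 + 66 + 54) = 60.
[APC] = ½·(0·(26/5−(-10)) + (3/5)·(-10−12) + 9·(12−(26/5))) = ½·(0 − 66/5 + 306/5) = 24, so the ratio is 24/60 = 2/5.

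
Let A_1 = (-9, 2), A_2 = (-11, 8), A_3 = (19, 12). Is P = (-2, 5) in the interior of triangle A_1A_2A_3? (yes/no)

Barycentric coordinates of P: (63/94, 7/94, 12/47).
The three coordinates are positive, positive, positive; a point is interior exactly when all three are positive.

yes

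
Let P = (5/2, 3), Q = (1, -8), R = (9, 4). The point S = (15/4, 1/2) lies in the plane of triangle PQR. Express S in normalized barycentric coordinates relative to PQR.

Signed area of the reference triangle: [PQR] = ½·((5/2)·(-8−4) + 1·(4−3) + 9·(3−(-8))) = ½·(-30 + 1 + 99) = 35.
[SQR] = ½·((15/4)·(-8−4) + 1·(4−(1/2)) + 9·(1/2−(-8))) = ½·(-45 + 7/2 + 153/2) = 35/2, so the P-coordinate is (35/2)/35 = 1/2.
[PSR] = ½·((5/2)·(1/2−4) + (15/4)·(4−3) + 9·(3−(1/2))) = ½·(-35/4 + 15/4 + 45/2) = 35/4, so the Q-coordinate is 1/4.
[PQS] = ½·((5/2)·(-8−(1/2)) + 1·(1/2−3) + (15/4)·(3−(-8))) = ½·(-85/4 − 5/2 + 165/4) = 35/4, so the R-coordinate is 1/4.

(1/2, 1/4, 1/4)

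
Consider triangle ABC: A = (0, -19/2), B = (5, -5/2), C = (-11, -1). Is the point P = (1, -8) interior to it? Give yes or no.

yes

Barycentric coordinates of P: (188/239, 50/239, 1/239).
The three coordinates are positive, positive, positive; a point is interior exactly when all three are positive.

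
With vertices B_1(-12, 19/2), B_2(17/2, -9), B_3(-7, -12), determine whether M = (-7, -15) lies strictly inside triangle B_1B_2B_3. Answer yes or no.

no

Barycentric coordinates of M: (-186/1393, -60/1393, 1639/1393).
The three coordinates are negative, negative, positive; a point is interior exactly when all three are positive.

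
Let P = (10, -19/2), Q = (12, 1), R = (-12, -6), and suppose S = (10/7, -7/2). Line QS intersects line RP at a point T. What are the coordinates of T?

(-13/2, -55/8)

Barycentric coordinates of S with respect to PQR: (1/7, 3/7, 3/7).
On side RP the Q-coordinate is zero; dropping S's Q-weight 3/7 and renormalizing the remaining 3/7 : 1/7 gives weights 3/4, 1/4 on R, P.
T = (3/4)·(-12, -6) + (1/4)·(10, -19/2) = (-13/2, -55/8).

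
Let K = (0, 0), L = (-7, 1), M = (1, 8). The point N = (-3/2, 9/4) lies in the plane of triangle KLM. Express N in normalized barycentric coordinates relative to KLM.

Signed area of the reference triangle: [KLM] = ½·(0·(1−8) + (-7)·(8−0) + 1·(0−1)) = ½·(0 − 56 − 1) = -57/2.
[NLM] = ½·((-3/2)·(1−8) + (-7)·(8−(9/4)) + 1·(9/4−1)) = ½·(21/2 − 161/4 + 5/4) = -57/4, so the K-coordinate is (-57/4)/(-57/2) = 1/2.
[KNM] = ½·(0·(9/4−8) + (-3/2)·(8−0) + 1·(0−(9/4))) = ½·(0 − 12 − 9/4) = -57/8, so the L-coordinate is 1/4.
[KLN] = ½·(0·(1−(9/4)) + (-7)·(9/4−0) + (-3/2)·(0−1)) = ½·(0 − 63/4 + 3/2) = -57/8, so the M-coordinate is 1/4.
Check: 1/2 + 1/4 + 1/4 = 1.

(1/2, 1/4, 1/4)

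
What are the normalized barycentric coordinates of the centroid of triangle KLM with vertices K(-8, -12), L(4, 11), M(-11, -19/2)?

(1/3, 1/3, 1/3)

The centroid is the average of the vertices, so each weight is 1/3.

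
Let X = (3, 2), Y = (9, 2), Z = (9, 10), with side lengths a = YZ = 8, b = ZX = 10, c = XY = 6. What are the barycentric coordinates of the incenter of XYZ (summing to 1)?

The incenter has barycentric coordinates proportional to the opposite side lengths: (8 : 10 : 6).
Normalizing by 8+10+6 = 24 gives (1/3, 5/12, 1/4).

(1/3, 5/12, 1/4)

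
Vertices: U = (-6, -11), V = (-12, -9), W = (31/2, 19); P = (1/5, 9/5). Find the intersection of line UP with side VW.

(7/4, 5)

Barycentric coordinates of P with respect to UVW: (1/5, 2/5, 2/5).
On side VW the U-coordinate is zero; dropping P's U-weight 1/5 and renormalizing the remaining 2/5 : 2/5 gives weights 1/2, 1/2 on V, W.
Q = (1/2)·(-12, -9) + (1/2)·(31/2, 19) = (7/4, 5).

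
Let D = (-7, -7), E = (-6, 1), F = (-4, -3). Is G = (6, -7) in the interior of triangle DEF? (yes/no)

Barycentric coordinates of G: (-8/5, -13/5, 26/5).
The three coordinates are negative, negative, positive; a point is interior exactly when all three are positive.

no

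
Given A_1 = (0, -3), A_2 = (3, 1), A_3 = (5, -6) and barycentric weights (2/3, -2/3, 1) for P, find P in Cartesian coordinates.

(3, -26/3)

P = (2/3)·A_1 + (-2/3)·A_2 + 1·A_3.
x-coordinate: (2/3)·0 + (-2/3)·3 + 1·5 = 3.
y-coordinate: (2/3)·(-3) + (-2/3)·1 + 1·(-6) = -26/3.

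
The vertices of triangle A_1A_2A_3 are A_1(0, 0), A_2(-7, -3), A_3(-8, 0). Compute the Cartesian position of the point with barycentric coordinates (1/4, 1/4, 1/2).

(-23/4, -3/4)

P = (1/4)·A_1 + (1/4)·A_2 + (1/2)·A_3.
x-coordinate: (1/4)·0 + (1/4)·(-7) + (1/2)·(-8) = -23/4.
y-coordinate: (1/4)·0 + (1/4)·(-3) + (1/2)·0 = -3/4.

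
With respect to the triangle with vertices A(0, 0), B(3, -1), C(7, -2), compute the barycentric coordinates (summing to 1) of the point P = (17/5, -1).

Signed area of the reference triangle: [ABC] = ½·(0·(-1−(-2)) + 3·(-2−0) + 7·(0−(-1))) = ½·(0 − 6 + 7) = 1/2.
[PBC] = ½·((17/5)·(-1−(-2)) + 3·(-2−(-1)) + 7·(-1−(-1))) = ½·(17/5 − 3 + 0) = 1/5, so the A-coordinate is (1/5)/(1/2) = 2/5.
[APC] = ½·(0·(-1−(-2)) + (17/5)·(-2−0) + 7·(0−(-1))) = ½·(0 − 34/5 + 7) = 1/10, so the B-coordinate is 1/5.
[ABP] = ½·(0·(-1−(-1)) + 3·(-1−0) + (17/5)·(0−(-1))) = ½·(0 − 3 + 17/5) = 1/5, so the C-coordinate is 2/5.

(2/5, 1/5, 2/5)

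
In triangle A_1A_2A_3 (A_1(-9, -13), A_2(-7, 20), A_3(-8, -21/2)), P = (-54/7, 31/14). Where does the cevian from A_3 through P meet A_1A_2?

(-15/2, 47/4)

Barycentric coordinates of P with respect to A_1A_2A_3: (1/7, 3/7, 3/7).
On side A_1A_2 the A_3-coordinate is zero; dropping P's A_3-weight 3/7 and renormalizing the remaining 1/7 : 3/7 gives weights 1/4, 3/4 on A_1, A_2.
Q = (1/4)·(-9, -13) + (3/4)·(-7, 20) = (-15/2, 47/4).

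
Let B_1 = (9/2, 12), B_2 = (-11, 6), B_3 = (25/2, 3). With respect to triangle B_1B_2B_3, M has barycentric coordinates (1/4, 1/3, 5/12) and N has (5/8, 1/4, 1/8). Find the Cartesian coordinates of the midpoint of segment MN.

(103/48, 125/16)

Barycentric coordinates of the midpoint are the average: (7/16, 7/24, 13/48).
Converting: (7/16)·B_1 + (7/24)·B_2 + (13/48)·B_3 = (103/48, 125/16).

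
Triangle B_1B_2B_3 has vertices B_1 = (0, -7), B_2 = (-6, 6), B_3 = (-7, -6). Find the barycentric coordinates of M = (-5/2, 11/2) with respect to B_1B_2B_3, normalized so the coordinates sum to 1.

Signed area of the reference triangle: [B_1B_2B_3] = ½·(0·(6−(-6)) + (-6)·(-6−(-7)) + (-7)·(-7−6)) = ½·(0 − 6 + 91) = 85/2.
[MB_2B_3] = ½·((-5/2)·(6−(-6)) + (-6)·(-6−(11/2)) + (-7)·(11/2−6)) = ½·(-30 + 69 + 7/2) = 85/4, so the B_1-coordinate is (85/4)/(85/2) = 1/2.
[B_1MB_3] = ½·(0·(11/2−(-6)) + (-5/2)·(-6−(-7)) + (-7)·(-7−(11/2))) = ½·(0 − 5/2 + 175/2) = 85/2, so the B_2-coordinate is 1.
[B_1B_2M] = ½·(0·(6−(11/2)) + (-6)·(11/2−(-7)) + (-5/2)·(-7−6)) = ½·(0 − 75 + 65/2) = -85/4, so the B_3-coordinate is -1/2.
Check: 1/2 + 1 − 1/2 = 1.

(1/2, 1, -1/2)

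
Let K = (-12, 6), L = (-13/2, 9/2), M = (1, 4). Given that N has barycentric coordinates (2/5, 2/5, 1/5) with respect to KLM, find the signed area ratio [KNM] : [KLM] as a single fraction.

2/5

The signed ratio [KNM]/[KLM] equals the barycentric coordinate of N at vertex L, which is 2/5.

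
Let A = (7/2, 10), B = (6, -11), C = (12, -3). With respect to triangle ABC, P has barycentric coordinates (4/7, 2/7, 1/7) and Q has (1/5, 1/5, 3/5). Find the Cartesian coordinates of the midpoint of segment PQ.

(1017/140, 1/14)

Barycentric coordinates of the midpoint are the average: (27/70, 17/70, 13/35).
Converting: (27/70)·A + (17/70)·B + (13/35)·C = (1017/140, 1/14).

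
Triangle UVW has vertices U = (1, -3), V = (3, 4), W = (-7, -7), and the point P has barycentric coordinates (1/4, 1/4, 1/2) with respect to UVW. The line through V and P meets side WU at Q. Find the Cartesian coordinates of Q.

(-13/3, -17/3)

Line VP meets WU where the V-coordinate vanishes; zeroing P's V-weight and renormalizing leaves W, U-weights 1/2 : 1/4 → (2/3, 1/3).
So Q = (2/3)·W + (1/3)·U = (-13/3, -17/3).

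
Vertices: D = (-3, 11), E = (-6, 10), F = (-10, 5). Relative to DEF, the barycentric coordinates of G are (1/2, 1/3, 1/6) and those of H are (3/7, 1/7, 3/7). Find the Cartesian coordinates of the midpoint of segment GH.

Barycentric coordinates of the midpoint are the average: (13/28, 5/21, 25/84).
Converting: (13/28)·D + (5/21)·E + (25/84)·F = (-487/84, 377/42).

(-487/84, 377/42)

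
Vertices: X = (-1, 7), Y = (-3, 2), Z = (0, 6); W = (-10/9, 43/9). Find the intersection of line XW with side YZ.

Barycentric coordinates of W with respect to XYZ: (1/9, 1/3, 5/9).
On side YZ the X-coordinate is zero; dropping W's X-weight 1/9 and renormalizing the remaining 1/3 : 5/9 gives weights 3/8, 5/8 on Y, Z.
V = (3/8)·(-3, 2) + (5/8)·(0, 6) = (-9/8, 9/2).

(-9/8, 9/2)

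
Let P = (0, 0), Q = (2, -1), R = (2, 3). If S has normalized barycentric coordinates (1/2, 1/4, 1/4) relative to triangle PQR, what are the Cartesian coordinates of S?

S = (1/2)·P + (1/4)·Q + (1/4)·R.
x-coordinate: (1/2)·0 + (1/4)·2 + (1/4)·2 = 1.
y-coordinate: (1/2)·0 + (1/4)·(-1) + (1/4)·3 = 1/2.

(1, 1/2)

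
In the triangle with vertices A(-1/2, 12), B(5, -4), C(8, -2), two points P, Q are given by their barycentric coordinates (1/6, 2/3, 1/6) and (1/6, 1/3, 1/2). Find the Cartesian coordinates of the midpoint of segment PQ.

(61/12, -2/3)

Barycentric coordinates of the midpoint are the average: (1/6, 1/2, 1/3).
Converting: (1/6)·A + (1/2)·B + (1/3)·C = (61/12, -2/3).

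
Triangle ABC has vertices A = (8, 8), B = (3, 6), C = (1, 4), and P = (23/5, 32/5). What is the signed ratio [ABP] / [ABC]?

1/5

[ABC] = ½·(8·(6−4) + 3·(4−8) + 1·(8−6)) = ½·(16 − 12 + 2) = 3.
[ABP] = ½·(8·(6−(32/5)) + 3·(32/5−8) + (23/5)·(8−6)) = ½·(-16/5 − 24/5 + 46/5) = 3/5, so the ratio is (3/5)/3 = 1/5.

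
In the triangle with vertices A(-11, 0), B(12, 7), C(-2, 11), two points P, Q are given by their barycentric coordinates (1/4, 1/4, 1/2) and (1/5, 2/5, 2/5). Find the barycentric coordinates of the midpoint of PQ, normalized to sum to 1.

Since both coordinate triples sum to 1, the midpoint's barycentrics are the componentwise average.
(1/4+1/5)/2 = 9/40; similarly 13/40 and 9/20.

(9/40, 13/40, 9/20)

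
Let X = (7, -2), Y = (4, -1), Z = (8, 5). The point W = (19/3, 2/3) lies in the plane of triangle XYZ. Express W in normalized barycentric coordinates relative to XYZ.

Signed area of the reference triangle: [XYZ] = ½·(7·(-1−5) + 4·(5−(-2)) + 8·(-2−(-1))) = ½·(-42 + 28 − 8) = -11.
[WYZ] = ½·((19/3)·(-1−5) + 4·(5−(2/3)) + 8·(2/3−(-1))) = ½·(-38 + 52/3 + 40/3) = -11/3, so the X-coordinate is (-11/3)/(-11) = 1/3.
[XWZ] = ½·(7·(2/3−5) + (19/3)·(5−(-2)) + 8·(-2−(2/3))) = ½·(-91/3 + 133/3 − 64/3) = -11/3, so the Y-coordinate is 1/3.
[XYW] = ½·(7·(-1−(2/3)) + 4·(2/3−(-2)) + (19/3)·(-2−(-1))) = ½·(-35/3 + 32/3 − 19/3) = -11/3, so the Z-coordinate is 1/3.

(1/3, 1/3, 1/3)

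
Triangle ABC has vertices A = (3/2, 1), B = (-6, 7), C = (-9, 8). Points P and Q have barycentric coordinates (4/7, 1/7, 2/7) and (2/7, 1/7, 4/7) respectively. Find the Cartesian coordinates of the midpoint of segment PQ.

(-57/14, 34/7)

Barycentric coordinates of the midpoint are the average: (3/7, 1/7, 3/7).
Converting: (3/7)·A + (1/7)·B + (3/7)·C = (-57/14, 34/7).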